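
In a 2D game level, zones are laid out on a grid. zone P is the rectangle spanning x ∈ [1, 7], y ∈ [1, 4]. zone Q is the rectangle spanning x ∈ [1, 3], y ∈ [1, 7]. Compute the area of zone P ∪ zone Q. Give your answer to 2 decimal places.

24.00

By inclusion–exclusion:
Individual areas: |zone P| = 18, |zone Q| = 12.
|zone P∩zone Q|: x∈[1,3], y∈[1,4] → 2·3 = 6.
|zone P ∪ zone Q| = 30 − 6 = 24.00.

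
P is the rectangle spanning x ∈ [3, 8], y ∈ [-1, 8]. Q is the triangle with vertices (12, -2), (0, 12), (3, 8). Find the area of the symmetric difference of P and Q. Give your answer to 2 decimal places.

44.60

|P| = 45, |Q| = 3, |P∩Q| = 1.6984.
|P △ Q| = |P| + |Q| − 2·|P∩Q| = 45 + 3 − 3.3968 = 44.60.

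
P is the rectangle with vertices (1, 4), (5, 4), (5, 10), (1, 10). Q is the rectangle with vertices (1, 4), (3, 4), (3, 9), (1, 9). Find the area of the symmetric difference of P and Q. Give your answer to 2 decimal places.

|P∩Q|: x∈[1,3], y∈[4,9] → 2·5 = 10.
|P △ Q| = |P| + |Q| − 2·|P∩Q| = 24 + 10 − 20 = 14.00.

14.00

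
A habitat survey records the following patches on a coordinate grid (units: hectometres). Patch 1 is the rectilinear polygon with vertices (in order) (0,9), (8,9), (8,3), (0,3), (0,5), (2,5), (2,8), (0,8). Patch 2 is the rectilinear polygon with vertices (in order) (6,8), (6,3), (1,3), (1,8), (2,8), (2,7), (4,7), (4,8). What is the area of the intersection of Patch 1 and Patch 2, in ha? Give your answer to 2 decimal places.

20.00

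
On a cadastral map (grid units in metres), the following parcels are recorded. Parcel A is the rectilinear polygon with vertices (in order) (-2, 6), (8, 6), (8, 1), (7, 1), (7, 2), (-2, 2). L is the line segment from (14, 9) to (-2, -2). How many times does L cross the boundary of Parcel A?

2

The segment meets the boundary at (3.818,2), (8,4.875).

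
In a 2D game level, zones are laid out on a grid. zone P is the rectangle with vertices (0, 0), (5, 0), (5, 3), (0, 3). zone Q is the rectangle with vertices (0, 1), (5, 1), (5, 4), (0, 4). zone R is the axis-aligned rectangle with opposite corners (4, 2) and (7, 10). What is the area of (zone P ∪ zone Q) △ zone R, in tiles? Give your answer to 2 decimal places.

|zone P ∪ zone Q| = 20.
|(zone P ∪ zone Q) ∩ zone R| = 2.
|(zone P ∪ zone Q) △ zone R| = 20 + 24 − 4 = 40.00.

40.00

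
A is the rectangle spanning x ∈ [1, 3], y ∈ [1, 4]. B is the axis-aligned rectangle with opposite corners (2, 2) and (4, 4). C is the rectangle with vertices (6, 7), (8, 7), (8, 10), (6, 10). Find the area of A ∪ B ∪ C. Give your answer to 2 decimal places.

14.00

By inclusion–exclusion:
Individual areas: |A| = 6, |B| = 4, |C| = 6.
|A∩B|: x∈[2,3], y∈[2,4] → 1·2 = 2.
|A∩C| = 0 (no overlap).
|B∩C| = 0 (no overlap).
|A∩B∩C| = 0.
|A ∪ B ∪ C| = 16 − 2 + 0 = 14.00.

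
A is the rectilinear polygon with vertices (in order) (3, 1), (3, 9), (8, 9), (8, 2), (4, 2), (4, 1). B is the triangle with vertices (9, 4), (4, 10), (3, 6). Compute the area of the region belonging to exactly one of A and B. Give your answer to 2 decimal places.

|A| = 36, |B| = 13, |A∩B| = 12.025.
|A △ B| = |A| + |B| − 2·|A∩B| = 36 + 13 − 24.05 = 24.95.

24.95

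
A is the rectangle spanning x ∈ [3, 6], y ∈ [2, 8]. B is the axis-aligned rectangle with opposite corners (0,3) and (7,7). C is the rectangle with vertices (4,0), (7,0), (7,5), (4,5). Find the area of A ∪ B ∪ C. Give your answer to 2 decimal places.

By inclusion–exclusion:
Individual areas: |A| = 18, |B| = 28, |C| = 15.
|A∩B|: x∈[3,6], y∈[3,7] → 3·4 = 12.
|A∩C|: x∈[4,6], y∈[2,5] → 2·3 = 6.
|B∩C|: x∈[4,7], y∈[3,5] → 3·2 = 6.
|A∩B∩C| = 4.
|A ∪ B ∪ C| = 61 − 24 + 4 = 41.00.

41.00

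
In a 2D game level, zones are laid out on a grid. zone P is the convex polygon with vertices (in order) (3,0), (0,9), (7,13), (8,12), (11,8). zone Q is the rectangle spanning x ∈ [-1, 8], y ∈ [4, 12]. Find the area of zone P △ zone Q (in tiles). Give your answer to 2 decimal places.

|zone P| = 74, |zone Q| = 72, |zone P∩zone Q| = 51.4583.
|zone P △ zone Q| = |zone P| + |zone Q| − 2·|zone P∩zone Q| = 74 + 72 − 102.9167 = 43.08.

43.08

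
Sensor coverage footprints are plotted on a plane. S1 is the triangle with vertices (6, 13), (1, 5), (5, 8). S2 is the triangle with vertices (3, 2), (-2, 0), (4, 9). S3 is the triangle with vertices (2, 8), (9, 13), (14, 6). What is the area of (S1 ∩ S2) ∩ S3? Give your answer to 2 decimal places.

0.41

The region (S1 ∩ S2) ∩ S3 is the polygon with vertices (4,9), (3.814,7.698), (3.2,7.8).
By the shoelace formula its area is 0.41.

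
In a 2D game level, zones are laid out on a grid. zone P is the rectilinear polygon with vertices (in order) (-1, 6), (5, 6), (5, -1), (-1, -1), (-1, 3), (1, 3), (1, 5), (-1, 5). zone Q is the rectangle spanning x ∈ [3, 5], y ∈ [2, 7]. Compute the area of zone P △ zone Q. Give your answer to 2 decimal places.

32.00

|zone P| = 38, |zone Q| = 10, |zone P∩zone Q| = 8.
|zone P △ zone Q| = |zone P| + |zone Q| − 2·|zone P∩zone Q| = 38 + 10 − 16 = 32.00.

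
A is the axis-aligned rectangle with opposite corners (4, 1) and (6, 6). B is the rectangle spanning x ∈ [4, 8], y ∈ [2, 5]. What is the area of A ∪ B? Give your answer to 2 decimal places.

By inclusion–exclusion:
Individual areas: |A| = 10, |B| = 12.
|A∩B|: x∈[4,6], y∈[2,5] → 2·3 = 6.
|A ∪ B| = 22 − 6 = 16.00.

16.00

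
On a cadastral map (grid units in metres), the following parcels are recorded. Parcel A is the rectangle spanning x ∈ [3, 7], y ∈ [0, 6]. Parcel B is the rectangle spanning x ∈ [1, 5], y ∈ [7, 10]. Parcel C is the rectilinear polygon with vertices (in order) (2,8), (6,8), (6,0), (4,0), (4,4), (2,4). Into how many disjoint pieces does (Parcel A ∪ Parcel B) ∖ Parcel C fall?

3

(Parcel A ∪ Parcel B) ∖ Parcel C splits into 3 disjoint pieces (area 6, area 4, area 9).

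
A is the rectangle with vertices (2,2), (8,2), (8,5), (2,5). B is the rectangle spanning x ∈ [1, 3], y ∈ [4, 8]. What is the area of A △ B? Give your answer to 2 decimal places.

|A∩B|: x∈[2,3], y∈[4,5] → 1·1 = 1.
|A △ B| = |A| + |B| − 2·|A∩B| = 18 + 8 − 2 = 24.00.

24.00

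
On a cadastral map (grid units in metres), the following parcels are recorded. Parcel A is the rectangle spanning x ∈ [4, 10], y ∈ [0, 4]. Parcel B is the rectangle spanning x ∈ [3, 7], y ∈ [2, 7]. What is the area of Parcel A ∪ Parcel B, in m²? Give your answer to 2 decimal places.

By inclusion–exclusion:
Individual areas: |Parcel A| = 24, |Parcel B| = 20.
|Parcel A∩Parcel B|: x∈[4,7], y∈[2,4] → 3·2 = 6.
|Parcel A ∪ Parcel B| = 44 − 6 = 38.00.

38.00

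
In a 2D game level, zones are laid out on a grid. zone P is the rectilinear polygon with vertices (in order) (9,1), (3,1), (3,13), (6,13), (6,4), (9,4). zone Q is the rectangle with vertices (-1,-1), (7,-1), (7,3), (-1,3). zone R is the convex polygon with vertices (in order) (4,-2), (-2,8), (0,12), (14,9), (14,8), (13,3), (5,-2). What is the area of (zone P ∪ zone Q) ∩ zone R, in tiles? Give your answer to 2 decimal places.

|zone P ∪ zone Q| = 69.
|(zone P ∪ zone Q) ∩ zone R| = 50.26.

50.26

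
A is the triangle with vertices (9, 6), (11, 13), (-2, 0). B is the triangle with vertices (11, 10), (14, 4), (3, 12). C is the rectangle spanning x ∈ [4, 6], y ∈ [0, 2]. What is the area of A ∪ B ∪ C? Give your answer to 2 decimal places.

By inclusion–exclusion:
Individual areas: |A| = 32.5, |B| = 21, |C| = 4.
|A∩B| = 5.5584.
|A∩C| = 0.
|B∩C| = 0.
|A∩B∩C| = 0.
|A ∪ B ∪ C| = 57.5 − 5.5584 + 0 = 51.94.

51.94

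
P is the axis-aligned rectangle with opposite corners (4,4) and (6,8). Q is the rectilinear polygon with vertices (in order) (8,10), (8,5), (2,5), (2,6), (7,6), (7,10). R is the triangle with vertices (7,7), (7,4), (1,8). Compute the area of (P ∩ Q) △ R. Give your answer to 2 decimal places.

8.50

|P ∩ Q| = 2.
|(P ∩ Q) ∩ R| = 1.25.
|(P ∩ Q) △ R| = 2 + 9 − 2.5 = 8.50.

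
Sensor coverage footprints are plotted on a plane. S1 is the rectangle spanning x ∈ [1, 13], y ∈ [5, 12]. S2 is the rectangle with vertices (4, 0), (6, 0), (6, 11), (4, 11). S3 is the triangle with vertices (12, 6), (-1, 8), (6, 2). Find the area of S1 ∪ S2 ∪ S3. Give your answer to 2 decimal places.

By inclusion–exclusion:
Individual areas: |S1| = 84, |S2| = 22, |S3| = 32.
|S1∩S2|: x∈[4,6], y∈[5,11] → 2·6 = 12.
|S1∩S3| = 18.5934.
|S2∩S3| = 8.4396.
|S1∩S2∩S3| = 4.1538.
|S1 ∪ S2 ∪ S3| = 138 − 39.033 + 4.1538 = 103.12.

103.12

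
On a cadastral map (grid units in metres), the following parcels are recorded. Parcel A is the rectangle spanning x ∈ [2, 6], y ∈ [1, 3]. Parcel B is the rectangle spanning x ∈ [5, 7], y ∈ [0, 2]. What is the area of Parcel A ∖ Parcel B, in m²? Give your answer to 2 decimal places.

|Parcel A∩Parcel B|: x∈[5,6], y∈[1,2] → 1·1 = 1.
|Parcel A| = 8.
|Parcel A ∖ Parcel B| = |Parcel A| − |Parcel A∩Parcel B| = 8 − 1 = 7.00.

7.00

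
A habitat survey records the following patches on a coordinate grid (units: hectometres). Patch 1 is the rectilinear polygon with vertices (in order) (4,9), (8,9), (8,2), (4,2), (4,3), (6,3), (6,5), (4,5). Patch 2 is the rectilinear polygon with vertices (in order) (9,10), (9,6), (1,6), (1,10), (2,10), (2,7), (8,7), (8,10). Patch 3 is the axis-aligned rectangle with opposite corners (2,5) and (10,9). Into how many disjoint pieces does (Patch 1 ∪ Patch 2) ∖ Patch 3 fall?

(Patch 1 ∪ Patch 2) ∖ Patch 3 splits into 3 disjoint pieces (area 1, area 8, area 4).

3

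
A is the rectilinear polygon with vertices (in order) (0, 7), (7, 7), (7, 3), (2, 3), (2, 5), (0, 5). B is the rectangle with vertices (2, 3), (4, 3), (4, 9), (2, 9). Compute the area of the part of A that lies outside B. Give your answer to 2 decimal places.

|A| = 24, |A∩B| = 8.
|A ∖ B| = |A| − |A∩B| = 24 − 8 = 16.00.

16.00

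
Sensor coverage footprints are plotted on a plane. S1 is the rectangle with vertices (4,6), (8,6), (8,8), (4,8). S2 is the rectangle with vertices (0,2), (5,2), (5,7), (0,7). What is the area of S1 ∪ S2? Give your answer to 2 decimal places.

By inclusion–exclusion:
Individual areas: |S1| = 8, |S2| = 25.
|S1∩S2|: x∈[4,5], y∈[6,7] → 1·1 = 1.
|S1 ∪ S2| = 33 − 1 = 32.00.

32.00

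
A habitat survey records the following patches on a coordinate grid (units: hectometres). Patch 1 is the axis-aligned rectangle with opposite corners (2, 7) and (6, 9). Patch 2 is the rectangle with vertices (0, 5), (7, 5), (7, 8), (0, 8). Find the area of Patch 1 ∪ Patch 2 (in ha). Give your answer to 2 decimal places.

By inclusion–exclusion:
Individual areas: |Patch 1| = 8, |Patch 2| = 21.
|Patch 1∩Patch 2|: x∈[2,6], y∈[7,8] → 4·1 = 4.
|Patch 1 ∪ Patch 2| = 29 − 4 = 25.00.

25.00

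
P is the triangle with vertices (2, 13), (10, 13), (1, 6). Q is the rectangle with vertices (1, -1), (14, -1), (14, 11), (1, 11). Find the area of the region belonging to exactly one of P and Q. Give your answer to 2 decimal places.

|P| = 28, |Q| = 156, |P∩Q| = 14.2857.
|P △ Q| = |P| + |Q| − 2·|P∩Q| = 28 + 156 − 28.5714 = 155.43.

155.43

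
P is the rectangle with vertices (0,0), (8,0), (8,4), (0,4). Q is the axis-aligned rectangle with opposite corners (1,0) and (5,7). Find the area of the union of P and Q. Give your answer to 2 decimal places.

By inclusion–exclusion:
Individual areas: |P| = 32, |Q| = 28.
|P∩Q|: x∈[1,5], y∈[0,4] → 4·4 = 16.
|P ∪ Q| = 60 − 16 = 44.00.

44.00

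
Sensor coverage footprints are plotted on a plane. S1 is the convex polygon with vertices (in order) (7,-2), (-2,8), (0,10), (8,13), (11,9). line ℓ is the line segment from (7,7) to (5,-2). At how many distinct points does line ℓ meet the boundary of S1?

1

The segment meets the boundary at (5.396,-0.218).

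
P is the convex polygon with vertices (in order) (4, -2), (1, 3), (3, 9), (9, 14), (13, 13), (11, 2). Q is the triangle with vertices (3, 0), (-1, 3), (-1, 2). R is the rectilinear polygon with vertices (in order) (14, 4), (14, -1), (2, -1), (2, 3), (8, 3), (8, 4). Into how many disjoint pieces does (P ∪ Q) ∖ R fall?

(P ∪ Q) ∖ R splits into 3 disjoint pieces (area 1.875, area 87.4697, area 1.175).

3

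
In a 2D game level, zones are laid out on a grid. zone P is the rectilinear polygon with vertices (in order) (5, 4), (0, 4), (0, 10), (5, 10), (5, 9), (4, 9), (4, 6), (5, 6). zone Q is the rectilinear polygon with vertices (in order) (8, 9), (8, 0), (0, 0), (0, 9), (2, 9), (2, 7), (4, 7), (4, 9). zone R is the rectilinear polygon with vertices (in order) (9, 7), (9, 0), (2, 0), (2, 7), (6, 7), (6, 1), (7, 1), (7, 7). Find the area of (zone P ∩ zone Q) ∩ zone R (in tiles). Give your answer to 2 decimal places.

8.00

The region (zone P ∩ zone Q) ∩ zone R is the polygon with vertices (4,7), (4,6), (5,6), (5,4), (2,4), (2,7).
By the shoelace formula its area is 8.00.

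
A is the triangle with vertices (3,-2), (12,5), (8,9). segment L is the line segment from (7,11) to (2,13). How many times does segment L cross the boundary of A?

0

The segment lies entirely outside A and never meets its boundary.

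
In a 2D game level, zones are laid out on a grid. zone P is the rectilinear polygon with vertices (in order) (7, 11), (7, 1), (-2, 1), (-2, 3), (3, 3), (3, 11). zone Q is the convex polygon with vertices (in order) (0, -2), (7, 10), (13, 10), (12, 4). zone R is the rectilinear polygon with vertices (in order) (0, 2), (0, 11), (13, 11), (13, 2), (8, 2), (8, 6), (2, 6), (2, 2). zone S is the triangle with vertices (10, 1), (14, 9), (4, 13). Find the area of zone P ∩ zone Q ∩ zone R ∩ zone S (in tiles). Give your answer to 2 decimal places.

The intersection is the polygon with vertices (7,7), (6.192,8.615), (7,10).
By the shoelace formula its area is 1.21.

1.21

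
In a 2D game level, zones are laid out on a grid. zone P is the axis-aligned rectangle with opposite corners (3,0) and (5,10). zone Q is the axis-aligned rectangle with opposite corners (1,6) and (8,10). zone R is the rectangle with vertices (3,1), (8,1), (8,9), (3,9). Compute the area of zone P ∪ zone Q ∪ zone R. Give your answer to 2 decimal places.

By inclusion–exclusion:
Individual areas: |zone P| = 20, |zone Q| = 28, |zone R| = 40.
|zone P∩zone Q|: x∈[3,5], y∈[6,10] → 2·4 = 8.
|zone P∩zone R|: x∈[3,5], y∈[1,9] → 2·8 = 16.
|zone Q∩zone R|: x∈[3,8], y∈[6,9] → 5·3 = 15.
|zone P∩zone Q∩zone R| = 6.
|zone P ∪ zone Q ∪ zone R| = 88 − 39 + 6 = 55.00.

55.00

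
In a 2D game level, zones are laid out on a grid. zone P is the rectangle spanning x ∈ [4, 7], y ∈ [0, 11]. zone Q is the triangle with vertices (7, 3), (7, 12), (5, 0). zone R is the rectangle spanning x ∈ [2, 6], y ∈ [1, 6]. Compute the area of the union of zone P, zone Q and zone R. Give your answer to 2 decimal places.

By inclusion–exclusion:
Individual areas: |zone P| = 33, |zone Q| = 9, |zone R| = 20.
|zone P∩zone Q| = 8.9167.
|zone P∩zone R|: x∈[4,6], y∈[1,6] → 2·5 = 10.
|zone Q∩zone R| = 2.
|zone P∩zone Q∩zone R| = 2.
|zone P ∪ zone Q ∪ zone R| = 62 − 20.9167 + 2 = 43.08.

43.08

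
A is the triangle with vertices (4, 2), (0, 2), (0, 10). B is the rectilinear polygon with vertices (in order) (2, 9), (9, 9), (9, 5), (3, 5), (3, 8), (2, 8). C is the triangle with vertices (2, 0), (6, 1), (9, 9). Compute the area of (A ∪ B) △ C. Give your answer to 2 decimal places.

48.90

|A ∪ B| = 41.
|(A ∪ B) ∩ C| = 3.2995.
|(A ∪ B) △ C| = 41 + 14.5 − 6.599 = 48.90.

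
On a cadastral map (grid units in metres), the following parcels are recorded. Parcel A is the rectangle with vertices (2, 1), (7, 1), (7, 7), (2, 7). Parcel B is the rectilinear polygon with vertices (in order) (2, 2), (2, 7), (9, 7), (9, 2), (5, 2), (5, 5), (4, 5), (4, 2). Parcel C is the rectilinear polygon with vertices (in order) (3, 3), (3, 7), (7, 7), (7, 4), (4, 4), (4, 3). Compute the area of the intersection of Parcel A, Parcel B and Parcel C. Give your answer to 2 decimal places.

12.00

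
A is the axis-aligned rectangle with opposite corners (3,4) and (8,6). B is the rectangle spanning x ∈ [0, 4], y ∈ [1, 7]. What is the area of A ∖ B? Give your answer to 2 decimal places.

|A∩B|: x∈[3,4], y∈[4,6] → 1·2 = 2.
|A| = 10.
|A ∖ B| = |A| − |A∩B| = 10 − 2 = 8.00.

8.00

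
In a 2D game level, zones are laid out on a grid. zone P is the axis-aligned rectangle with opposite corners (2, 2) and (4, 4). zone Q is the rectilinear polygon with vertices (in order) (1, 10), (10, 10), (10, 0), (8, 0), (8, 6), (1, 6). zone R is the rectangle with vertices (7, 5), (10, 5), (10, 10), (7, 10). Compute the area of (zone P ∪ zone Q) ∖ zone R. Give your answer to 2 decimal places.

|zone P ∪ zone Q| = 52.
|(zone P ∪ zone Q) ∩ zone R| = 14.
|(zone P ∪ zone Q) ∖ zone R| = 52 − 14 = 38.00.

38.00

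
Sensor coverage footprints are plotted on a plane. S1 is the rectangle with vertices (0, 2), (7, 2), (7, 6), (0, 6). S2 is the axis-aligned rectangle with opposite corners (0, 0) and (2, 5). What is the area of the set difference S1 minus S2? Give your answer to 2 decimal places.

22.00

|S1∩S2|: x∈[0,2], y∈[2,5] → 2·3 = 6.
|S1| = 28.
|S1 ∖ S2| = |S1| − |S1∩S2| = 28 − 6 = 22.00.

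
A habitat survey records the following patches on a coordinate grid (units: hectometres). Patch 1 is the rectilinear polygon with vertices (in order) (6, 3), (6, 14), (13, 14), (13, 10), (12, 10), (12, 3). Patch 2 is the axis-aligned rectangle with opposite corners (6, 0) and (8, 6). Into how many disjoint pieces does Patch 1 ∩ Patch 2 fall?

1

Patch 1 ∩ Patch 2 is a single connected region.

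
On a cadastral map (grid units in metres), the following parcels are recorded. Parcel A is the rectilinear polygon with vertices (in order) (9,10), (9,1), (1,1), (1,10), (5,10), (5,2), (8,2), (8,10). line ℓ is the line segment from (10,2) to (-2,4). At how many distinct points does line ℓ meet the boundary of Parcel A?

4

The segment meets the boundary at (1,3.5), (5,2.833), (8,2.333), (9,2.167).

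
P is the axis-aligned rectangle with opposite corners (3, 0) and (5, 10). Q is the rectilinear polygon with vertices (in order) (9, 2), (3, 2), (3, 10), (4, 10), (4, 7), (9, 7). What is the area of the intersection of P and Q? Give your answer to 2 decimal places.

The intersection is the polygon with vertices (5,2), (3,2), (3,10), (4,10), (4,7), (5,7).
By the shoelace formula its area is 13.00.

13.00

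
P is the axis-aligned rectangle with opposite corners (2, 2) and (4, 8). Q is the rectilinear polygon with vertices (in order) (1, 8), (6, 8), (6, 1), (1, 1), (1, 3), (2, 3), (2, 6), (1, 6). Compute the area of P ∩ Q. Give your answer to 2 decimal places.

12.00

The intersection is the polygon with vertices (4,2), (2,2), (2,3), (2,6), (2,8), (4,8).
By the shoelace formula its area is 12.00.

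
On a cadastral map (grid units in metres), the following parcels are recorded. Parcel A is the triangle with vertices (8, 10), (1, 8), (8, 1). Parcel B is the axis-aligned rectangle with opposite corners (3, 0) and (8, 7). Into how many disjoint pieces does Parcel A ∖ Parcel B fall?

Parcel A ∖ Parcel B is a single connected region.

1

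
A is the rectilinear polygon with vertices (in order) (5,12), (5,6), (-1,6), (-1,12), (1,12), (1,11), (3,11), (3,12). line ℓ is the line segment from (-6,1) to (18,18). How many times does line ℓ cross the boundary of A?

2

The segment meets the boundary at (5,8.792), (1.059,6).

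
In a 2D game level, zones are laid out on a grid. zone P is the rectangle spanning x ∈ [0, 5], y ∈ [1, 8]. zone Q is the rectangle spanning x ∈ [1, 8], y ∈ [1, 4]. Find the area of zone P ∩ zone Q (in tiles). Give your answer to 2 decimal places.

12.00

|zone P∩zone Q|: x∈[1,5], y∈[1,4] → 4·3 = 12.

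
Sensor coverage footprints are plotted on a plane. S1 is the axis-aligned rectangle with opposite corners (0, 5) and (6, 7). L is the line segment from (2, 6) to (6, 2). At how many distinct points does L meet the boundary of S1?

1

The segment meets the boundary at (3,5).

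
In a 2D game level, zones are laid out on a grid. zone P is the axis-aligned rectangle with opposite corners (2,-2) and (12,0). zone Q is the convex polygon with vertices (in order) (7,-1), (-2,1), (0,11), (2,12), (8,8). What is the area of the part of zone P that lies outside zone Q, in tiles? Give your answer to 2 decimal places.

17.69

|zone P| = 20, |zone P∩zone Q| = 2.3056.
|zone P ∖ zone Q| = |zone P| − |zone P∩zone Q| = 20 − 2.3056 = 17.69.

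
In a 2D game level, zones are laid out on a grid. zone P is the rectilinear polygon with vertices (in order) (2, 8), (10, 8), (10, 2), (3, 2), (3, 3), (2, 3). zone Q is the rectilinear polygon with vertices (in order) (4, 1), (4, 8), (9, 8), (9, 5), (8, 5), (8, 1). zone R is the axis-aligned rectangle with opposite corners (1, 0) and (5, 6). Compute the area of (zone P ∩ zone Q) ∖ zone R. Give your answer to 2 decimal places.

|zone P ∩ zone Q| = 27.
|(zone P ∩ zone Q) ∩ zone R| = 4.
|(zone P ∩ zone Q) ∖ zone R| = 27 − 4 = 23.00.

23.00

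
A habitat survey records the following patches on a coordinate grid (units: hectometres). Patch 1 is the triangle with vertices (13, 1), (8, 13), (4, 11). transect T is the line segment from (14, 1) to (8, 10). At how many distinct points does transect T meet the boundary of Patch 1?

The segment meets the boundary at (11.333,5).

1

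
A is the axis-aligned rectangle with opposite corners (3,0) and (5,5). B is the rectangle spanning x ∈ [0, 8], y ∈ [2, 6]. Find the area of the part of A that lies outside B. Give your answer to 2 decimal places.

4.00

|A∩B|: x∈[3,5], y∈[2,5] → 2·3 = 6.
|A| = 10.
|A ∖ B| = |A| − |A∩B| = 10 − 6 = 4.00.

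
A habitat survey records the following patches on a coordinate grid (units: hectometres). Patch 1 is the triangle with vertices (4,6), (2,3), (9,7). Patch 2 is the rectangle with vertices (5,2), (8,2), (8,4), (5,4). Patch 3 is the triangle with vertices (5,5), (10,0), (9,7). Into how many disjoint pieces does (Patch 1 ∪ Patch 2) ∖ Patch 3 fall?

2

(Patch 1 ∪ Patch 2) ∖ Patch 3 splits into 2 disjoint pieces (area 5.9545, area 4).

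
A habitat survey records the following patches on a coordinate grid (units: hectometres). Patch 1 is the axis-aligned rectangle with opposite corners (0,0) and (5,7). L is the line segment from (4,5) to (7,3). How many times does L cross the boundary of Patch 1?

The segment meets the boundary at (5,4.333).

1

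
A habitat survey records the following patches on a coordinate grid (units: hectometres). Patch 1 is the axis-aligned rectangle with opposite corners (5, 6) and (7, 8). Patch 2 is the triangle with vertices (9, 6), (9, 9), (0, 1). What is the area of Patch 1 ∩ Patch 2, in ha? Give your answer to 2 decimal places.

The intersection is the polygon with vertices (7,6), (5.625,6), (7,7.222).
By the shoelace formula its area is 0.84.

0.84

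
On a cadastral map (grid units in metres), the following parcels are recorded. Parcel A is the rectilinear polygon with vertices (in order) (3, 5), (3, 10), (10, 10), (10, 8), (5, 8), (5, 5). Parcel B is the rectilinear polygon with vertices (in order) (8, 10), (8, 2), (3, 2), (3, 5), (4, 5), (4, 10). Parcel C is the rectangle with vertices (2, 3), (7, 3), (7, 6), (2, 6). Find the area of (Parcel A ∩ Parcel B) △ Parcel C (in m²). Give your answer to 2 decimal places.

|Parcel A ∩ Parcel B| = 11.
|(Parcel A ∩ Parcel B) ∩ Parcel C| = 1.
|(Parcel A ∩ Parcel B) △ Parcel C| = 11 + 15 − 2 = 24.00.

24.00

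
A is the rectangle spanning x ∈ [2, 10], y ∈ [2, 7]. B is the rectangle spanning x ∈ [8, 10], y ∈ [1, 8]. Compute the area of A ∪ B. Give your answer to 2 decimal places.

44.00

By inclusion–exclusion:
Individual areas: |A| = 40, |B| = 14.
|A∩B|: x∈[8,10], y∈[2,7] → 2·5 = 10.
|A ∪ B| = 54 − 10 = 44.00.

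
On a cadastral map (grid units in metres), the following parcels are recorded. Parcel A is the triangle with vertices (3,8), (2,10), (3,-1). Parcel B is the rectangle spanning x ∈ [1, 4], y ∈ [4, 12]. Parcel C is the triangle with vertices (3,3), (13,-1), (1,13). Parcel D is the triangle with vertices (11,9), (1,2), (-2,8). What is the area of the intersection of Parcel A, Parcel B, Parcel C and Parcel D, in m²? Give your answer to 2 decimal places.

2.51

The intersection is the polygon with vertices (3,4), (2.8,4), (2.333,6.333), (2.153,8.319), (2.815,8.37), (3,8).
By the shoelace formula its area is 2.51.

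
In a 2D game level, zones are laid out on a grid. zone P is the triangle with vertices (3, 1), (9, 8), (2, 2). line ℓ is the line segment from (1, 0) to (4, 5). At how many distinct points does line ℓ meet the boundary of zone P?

2

The segment meets the boundary at (2.412,2.353), (2.125,1.875).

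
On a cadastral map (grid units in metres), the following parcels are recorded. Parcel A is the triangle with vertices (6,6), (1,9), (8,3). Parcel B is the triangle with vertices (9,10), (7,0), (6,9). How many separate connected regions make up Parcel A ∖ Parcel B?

Parcel A ∖ Parcel B splits into 2 disjoint pieces (area 3.7421, area 0.0338).

2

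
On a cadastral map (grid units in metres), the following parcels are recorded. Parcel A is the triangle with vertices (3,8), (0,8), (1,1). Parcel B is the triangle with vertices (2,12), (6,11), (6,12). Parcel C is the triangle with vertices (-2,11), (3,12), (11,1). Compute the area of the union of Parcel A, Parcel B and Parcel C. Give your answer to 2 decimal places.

43.52

By inclusion–exclusion:
Individual areas: |Parcel A| = 10.5, |Parcel B| = 2, |Parcel C| = 31.5.
|Parcel A∩Parcel B| = 0.
|Parcel A∩Parcel C| = 0.3815.
|Parcel B∩Parcel C| = 0.0972.
|Parcel A∩Parcel B∩Parcel C| = 0.
|Parcel A ∪ Parcel B ∪ Parcel C| = 44 − 0.4788 + 0 = 43.52.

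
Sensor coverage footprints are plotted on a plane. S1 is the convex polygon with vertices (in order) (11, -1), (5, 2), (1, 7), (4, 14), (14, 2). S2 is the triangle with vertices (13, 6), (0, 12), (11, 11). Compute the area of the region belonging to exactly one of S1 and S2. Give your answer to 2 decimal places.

|S1| = 89, |S2| = 26.5, |S1∩S2| = 8.9916.
|S1 △ S2| = |S1| + |S2| − 2·|S1∩S2| = 89 + 26.5 − 17.9831 = 97.52.

97.52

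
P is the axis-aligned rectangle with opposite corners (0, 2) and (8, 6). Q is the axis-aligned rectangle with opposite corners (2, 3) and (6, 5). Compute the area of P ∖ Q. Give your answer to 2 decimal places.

|P∩Q|: x∈[2,6], y∈[3,5] → 4·2 = 8.
|P| = 32.
|P ∖ Q| = |P| − |P∩Q| = 32 − 8 = 24.00.

24.00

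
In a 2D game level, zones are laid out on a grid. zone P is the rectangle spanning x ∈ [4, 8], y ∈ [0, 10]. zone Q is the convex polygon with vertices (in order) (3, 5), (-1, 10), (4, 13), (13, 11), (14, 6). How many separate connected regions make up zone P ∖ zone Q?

zone P ∖ zone Q is a single connected region.

1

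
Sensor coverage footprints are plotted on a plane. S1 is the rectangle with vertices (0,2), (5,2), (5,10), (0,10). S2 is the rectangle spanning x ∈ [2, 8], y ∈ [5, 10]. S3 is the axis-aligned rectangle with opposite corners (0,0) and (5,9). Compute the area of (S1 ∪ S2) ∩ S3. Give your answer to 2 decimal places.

35.00

The region (S1 ∪ S2) ∩ S3 is the polygon with vertices (0,2), (0,9), (5,9), (5,5), (5,2).
By the shoelace formula its area is 35.00.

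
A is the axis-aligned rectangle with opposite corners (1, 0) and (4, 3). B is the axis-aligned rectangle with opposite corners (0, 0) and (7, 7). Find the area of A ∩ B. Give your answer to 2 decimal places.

9.00

|A∩B|: x∈[1,4], y∈[0,3] → 3·3 = 9.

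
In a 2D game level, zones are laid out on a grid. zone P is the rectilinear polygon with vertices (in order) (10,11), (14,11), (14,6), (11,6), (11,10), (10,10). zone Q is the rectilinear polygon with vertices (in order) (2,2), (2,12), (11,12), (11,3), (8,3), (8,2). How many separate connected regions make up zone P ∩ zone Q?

1

zone P ∩ zone Q is a single connected region.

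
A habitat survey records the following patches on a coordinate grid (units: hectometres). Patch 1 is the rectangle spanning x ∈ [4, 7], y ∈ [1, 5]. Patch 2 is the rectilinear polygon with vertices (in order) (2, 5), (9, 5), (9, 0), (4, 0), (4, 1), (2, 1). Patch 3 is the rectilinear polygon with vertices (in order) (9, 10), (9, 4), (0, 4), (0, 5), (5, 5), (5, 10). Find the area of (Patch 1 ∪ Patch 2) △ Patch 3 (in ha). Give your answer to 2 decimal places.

48.00

|Patch 1 ∪ Patch 2| = 33.
|(Patch 1 ∪ Patch 2) ∩ Patch 3| = 7.
|(Patch 1 ∪ Patch 2) △ Patch 3| = 33 + 29 − 14 = 48.00.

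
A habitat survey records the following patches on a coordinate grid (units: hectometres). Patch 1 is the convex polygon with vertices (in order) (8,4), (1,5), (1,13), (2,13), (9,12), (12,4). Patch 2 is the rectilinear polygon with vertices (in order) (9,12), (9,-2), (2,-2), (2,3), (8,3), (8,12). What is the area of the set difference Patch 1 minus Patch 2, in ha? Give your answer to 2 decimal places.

69.00

|Patch 1| = 77, |Patch 1∩Patch 2| = 8.
|Patch 1 ∖ Patch 2| = |Patch 1| − |Patch 1∩Patch 2| = 77 − 8 = 69.00.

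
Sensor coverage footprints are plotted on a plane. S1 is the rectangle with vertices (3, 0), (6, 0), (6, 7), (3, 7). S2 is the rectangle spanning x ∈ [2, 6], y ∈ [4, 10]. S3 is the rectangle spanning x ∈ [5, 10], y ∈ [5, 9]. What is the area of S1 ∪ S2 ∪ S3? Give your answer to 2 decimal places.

By inclusion–exclusion:
Individual areas: |S1| = 21, |S2| = 24, |S3| = 20.
|S1∩S2|: x∈[3,6], y∈[4,7] → 3·3 = 9.
|S1∩S3|: x∈[5,6], y∈[5,7] → 1·2 = 2.
|S2∩S3|: x∈[5,6], y∈[5,9] → 1·4 = 4.
|S1∩S2∩S3| = 2.
|S1 ∪ S2 ∪ S3| = 65 − 15 + 2 = 52.00.

52.00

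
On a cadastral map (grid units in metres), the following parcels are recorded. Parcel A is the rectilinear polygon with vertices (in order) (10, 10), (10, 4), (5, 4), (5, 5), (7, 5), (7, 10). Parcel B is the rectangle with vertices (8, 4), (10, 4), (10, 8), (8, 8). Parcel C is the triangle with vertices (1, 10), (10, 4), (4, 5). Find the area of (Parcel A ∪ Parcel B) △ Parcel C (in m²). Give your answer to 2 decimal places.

|Parcel A ∪ Parcel B| = 20.
|(Parcel A ∪ Parcel B) ∩ Parcel C| = 2.9167.
|(Parcel A ∪ Parcel B) △ Parcel C| = 20 + 13.5 − 5.8333 = 27.67.

27.67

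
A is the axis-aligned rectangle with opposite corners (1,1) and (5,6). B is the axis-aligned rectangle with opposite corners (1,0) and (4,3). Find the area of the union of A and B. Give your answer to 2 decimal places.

By inclusion–exclusion:
Individual areas: |A| = 20, |B| = 9.
|A∩B|: x∈[1,4], y∈[1,3] → 3·2 = 6.
|A ∪ B| = 29 − 6 = 23.00.

23.00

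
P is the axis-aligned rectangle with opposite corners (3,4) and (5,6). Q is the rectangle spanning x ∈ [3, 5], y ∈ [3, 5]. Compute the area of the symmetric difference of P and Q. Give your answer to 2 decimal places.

|P∩Q|: x∈[3,5], y∈[4,5] → 2·1 = 2.
|P △ Q| = |P| + |Q| − 2·|P∩Q| = 4 + 4 − 4 = 4.00.

4.00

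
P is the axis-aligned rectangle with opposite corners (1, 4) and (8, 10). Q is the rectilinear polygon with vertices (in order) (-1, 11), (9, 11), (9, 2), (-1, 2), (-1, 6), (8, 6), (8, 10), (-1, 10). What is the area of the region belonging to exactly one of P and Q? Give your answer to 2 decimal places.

|P| = 42, |Q| = 54, |P∩Q| = 14.
|P △ Q| = |P| + |Q| − 2·|P∩Q| = 42 + 54 − 28 = 68.00.

68.00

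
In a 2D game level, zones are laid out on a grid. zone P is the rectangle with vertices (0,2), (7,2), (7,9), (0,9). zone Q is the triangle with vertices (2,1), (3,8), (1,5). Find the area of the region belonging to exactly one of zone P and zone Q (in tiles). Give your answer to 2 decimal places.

|zone P| = 49, |zone Q| = 5.5, |zone P∩zone Q| = 5.3036.
|zone P △ zone Q| = |zone P| + |zone Q| − 2·|zone P∩zone Q| = 49 + 5.5 − 10.6071 = 43.89.

43.89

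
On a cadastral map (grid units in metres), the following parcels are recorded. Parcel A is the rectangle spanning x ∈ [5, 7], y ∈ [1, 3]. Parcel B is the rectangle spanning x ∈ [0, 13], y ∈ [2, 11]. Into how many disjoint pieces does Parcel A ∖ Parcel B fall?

Parcel A ∖ Parcel B is a single connected region.

1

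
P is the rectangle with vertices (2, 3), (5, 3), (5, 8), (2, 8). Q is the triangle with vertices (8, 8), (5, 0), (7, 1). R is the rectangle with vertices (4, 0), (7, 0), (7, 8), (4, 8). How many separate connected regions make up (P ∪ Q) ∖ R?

(P ∪ Q) ∖ R splits into 2 disjoint pieces (area 10, area 2.1667).

2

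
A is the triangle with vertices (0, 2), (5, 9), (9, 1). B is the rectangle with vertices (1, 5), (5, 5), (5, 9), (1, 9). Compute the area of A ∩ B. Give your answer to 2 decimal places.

The intersection is the polygon with vertices (5,9), (5,5), (2.143,5).
By the shoelace formula its area is 5.71.

5.71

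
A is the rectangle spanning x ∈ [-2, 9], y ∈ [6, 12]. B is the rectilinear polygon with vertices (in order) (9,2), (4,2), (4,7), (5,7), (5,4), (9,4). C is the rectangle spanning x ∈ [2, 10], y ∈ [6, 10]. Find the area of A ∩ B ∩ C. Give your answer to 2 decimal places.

The intersection is the polygon with vertices (4,7), (5,7), (5,6), (4,6).
By the shoelace formula its area is 1.00.

1.00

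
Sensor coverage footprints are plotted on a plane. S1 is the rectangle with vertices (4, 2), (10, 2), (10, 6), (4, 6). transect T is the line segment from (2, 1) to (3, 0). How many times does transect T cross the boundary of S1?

The segment lies entirely outside S1 and never meets its boundary.

0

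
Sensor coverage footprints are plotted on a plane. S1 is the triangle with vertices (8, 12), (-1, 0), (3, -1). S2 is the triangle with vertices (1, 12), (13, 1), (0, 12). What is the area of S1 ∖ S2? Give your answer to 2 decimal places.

27.93

|S1| = 28.5, |S1∩S2| = 0.5682.
|S1 ∖ S2| = |S1| − |S1∩S2| = 28.5 − 0.5682 = 27.93.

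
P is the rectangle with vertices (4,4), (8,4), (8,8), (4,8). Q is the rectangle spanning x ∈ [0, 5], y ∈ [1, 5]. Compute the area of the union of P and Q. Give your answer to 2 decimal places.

By inclusion–exclusion:
Individual areas: |P| = 16, |Q| = 20.
|P∩Q|: x∈[4,5], y∈[4,5] → 1·1 = 1.
|P ∪ Q| = 36 − 1 = 35.00.

35.00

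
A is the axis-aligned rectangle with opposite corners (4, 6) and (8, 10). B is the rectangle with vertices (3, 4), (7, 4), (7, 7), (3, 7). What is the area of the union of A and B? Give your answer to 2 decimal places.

25.00

By inclusion–exclusion:
Individual areas: |A| = 16, |B| = 12.
|A∩B|: x∈[4,7], y∈[6,7] → 3·1 = 3.
|A ∪ B| = 28 − 3 = 25.00.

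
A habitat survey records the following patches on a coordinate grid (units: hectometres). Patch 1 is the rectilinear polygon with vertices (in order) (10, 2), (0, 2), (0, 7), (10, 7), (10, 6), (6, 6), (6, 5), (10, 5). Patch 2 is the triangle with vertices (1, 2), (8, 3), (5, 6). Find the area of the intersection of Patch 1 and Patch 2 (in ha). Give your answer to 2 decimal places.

12.00

The intersection is the polygon with vertices (8,3), (1,2), (5,6), (6,5).
By the shoelace formula its area is 12.00.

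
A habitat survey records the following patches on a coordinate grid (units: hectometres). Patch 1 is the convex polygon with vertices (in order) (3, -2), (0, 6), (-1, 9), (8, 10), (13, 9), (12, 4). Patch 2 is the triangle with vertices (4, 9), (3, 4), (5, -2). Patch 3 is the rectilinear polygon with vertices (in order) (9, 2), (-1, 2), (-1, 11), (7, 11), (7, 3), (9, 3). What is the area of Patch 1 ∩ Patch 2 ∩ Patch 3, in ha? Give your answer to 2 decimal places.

6.06

The intersection is the polygon with vertices (3,4), (4,9), (4.636,2), (3.667,2).
By the shoelace formula its area is 6.06.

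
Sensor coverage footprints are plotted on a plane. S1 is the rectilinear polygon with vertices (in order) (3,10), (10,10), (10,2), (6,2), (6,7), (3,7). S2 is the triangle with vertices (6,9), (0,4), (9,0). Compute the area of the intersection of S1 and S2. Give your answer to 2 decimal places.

The intersection is the polygon with vertices (6,2), (6,7), (3.6,7), (6,9), (8.333,2).
By the shoelace formula its area is 10.57.

10.57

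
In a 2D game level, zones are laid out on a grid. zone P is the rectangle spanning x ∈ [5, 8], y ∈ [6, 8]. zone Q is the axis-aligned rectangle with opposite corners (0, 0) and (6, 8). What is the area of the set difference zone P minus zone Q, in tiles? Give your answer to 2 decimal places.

|zone P∩zone Q|: x∈[5,6], y∈[6,8] → 1·2 = 2.
|zone P| = 6.
|zone P ∖ zone Q| = |zone P| − |zone P∩zone Q| = 6 − 2 = 4.00.

4.00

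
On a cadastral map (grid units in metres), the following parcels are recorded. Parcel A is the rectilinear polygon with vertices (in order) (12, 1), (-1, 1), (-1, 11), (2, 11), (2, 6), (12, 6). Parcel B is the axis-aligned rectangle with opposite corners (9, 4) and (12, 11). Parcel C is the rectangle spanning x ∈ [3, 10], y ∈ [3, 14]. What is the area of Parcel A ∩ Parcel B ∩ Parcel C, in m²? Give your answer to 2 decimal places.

2.00

The intersection is the polygon with vertices (9,4), (9,6), (10,6), (10,4).
By the shoelace formula its area is 2.00.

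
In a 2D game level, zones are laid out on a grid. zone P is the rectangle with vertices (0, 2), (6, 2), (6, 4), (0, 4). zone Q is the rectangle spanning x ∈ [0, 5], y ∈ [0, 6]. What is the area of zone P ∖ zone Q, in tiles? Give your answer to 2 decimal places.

|zone P∩zone Q|: x∈[0,5], y∈[2,4] → 5·2 = 10.
|zone P| = 12.
|zone P ∖ zone Q| = |zone P| − |zone P∩zone Q| = 12 − 10 = 2.00.

2.00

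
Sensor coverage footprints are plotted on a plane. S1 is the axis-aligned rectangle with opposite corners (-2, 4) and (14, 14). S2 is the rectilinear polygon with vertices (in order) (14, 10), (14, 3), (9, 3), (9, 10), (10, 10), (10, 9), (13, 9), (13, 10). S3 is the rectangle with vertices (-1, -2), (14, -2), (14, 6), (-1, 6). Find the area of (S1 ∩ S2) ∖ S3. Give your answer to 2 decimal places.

17.00

|S1 ∩ S2| = 27.
|(S1 ∩ S2) ∩ S3| = 10.
|(S1 ∩ S2) ∖ S3| = 27 − 10 = 17.00.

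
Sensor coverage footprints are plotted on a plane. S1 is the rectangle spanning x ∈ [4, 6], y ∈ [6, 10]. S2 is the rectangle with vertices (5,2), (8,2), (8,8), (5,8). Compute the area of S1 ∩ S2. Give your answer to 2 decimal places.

2.00

|S1∩S2|: x∈[5,6], y∈[6,8] → 1·2 = 2.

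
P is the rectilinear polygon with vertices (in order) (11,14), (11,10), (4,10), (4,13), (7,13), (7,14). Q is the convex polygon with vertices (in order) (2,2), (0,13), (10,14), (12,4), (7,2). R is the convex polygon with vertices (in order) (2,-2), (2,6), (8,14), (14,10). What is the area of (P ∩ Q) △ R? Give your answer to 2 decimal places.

78.11

|P ∩ Q| = 22.15.
|(P ∩ Q) ∩ R| = 14.0192.
|(P ∩ Q) △ R| = 22.15 + 84 − 28.0385 = 78.11.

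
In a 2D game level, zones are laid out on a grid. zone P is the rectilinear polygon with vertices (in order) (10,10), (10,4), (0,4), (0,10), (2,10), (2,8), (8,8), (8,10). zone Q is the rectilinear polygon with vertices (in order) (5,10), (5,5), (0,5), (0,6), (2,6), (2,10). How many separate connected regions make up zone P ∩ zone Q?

1

zone P ∩ zone Q is a single connected region.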